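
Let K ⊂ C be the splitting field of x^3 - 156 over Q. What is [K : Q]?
[K : Q] = 6

The roots of x^3 - 156 are ∛156, ω∛156, ω^2∛156 where ω = e^(2πi/3) is a primitive cube root of unity, so K = Q(∛156, ω). Now [Q(∛156):Q] = 3 (since 156 is not a perfect cube, x^3 - 156 is irreducible) and [Q(ω):Q] = 2. Both 2 and 3 divide [K:Q], and [K:Q] ≤ 3·2 = 6, so [K:Q] = 6. (Equivalently: Q(∛156) ⊂ R but ω ∉ R, so [K : Q(∛156)] = 2.)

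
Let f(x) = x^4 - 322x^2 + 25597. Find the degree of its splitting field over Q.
[K : Q] = 4

Solving the quadratic in x^2: x^2 = (322 ± √(322^2 - 4·25597))/2 = (322 ± √1296)/2 = (322 ± 36)/2, giving x^2 = 179 or x^2 = 143. So f(x) = (x^2 - 179)(x^2 - 143) and the roots of f are ±√179, ±√143. Hence the splitting field is K = Q(√179, √143). Since 179 and 143 are distinct squarefree integers > 1, their product 25597 is not a perfect square, so √143 ∉ Q(√179). By the tower law [K:Q] = [Q(√179,√143):Q(√179)] · [Q(√179):Q] = 2 · 2 = 4.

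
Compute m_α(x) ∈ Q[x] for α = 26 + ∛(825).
m_α(x) = x^3 - 78x^2 + 2028x - 18401

Set β = α - 26 = ∛(825), so β^3 = 825. Then (α - 26)^3 - 825 = 0, i.e. α is a root of g(x) = (x - 26)^3 - 825 = x^3 - 78x^2 + 2028x - 18401. Since g(x) = h(x - 26) where h(x) = x^3 - 825, and h is irreducible over Q (because 825 is not a perfect cube, so h has no rational root, and a monic cubic with no rational root is irreducible), g is also irreducible (irreducibility is preserved under the substitution x → x - 26). Hence m_α(x) = x^3 - 78x^2 + 2028x - 18401.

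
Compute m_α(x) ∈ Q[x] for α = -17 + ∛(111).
m_α(x) = x^3 + 51x^2 + 867x + 4802

Set β = α + 17 = ∛(111), so β^3 = 111. Then (α + 17)^3 - 111 = 0, i.e. α is a root of g(x) = (x + 17)^3 - 111 = x^3 + 51x^2 + 867x + 4802. Since g(x) = h(x + 17) where h(x) = x^3 - 111, and h is irreducible over Q (because 111 is not a perfect cube, so h has no rational root, and a monic cubic with no rational root is irreducible), g is also irreducible (irreducibility is preserved under the substitution x → x + 17). Hence m_α(x) = x^3 + 51x^2 + 867x + 4802.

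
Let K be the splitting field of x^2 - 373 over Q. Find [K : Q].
[K : Q] = 2

f(x) = x^2 - 373 factors as (x - √373)(x + √373). The splitting field is K = Q(√373). Since 373 is squarefree and > 1, it is not a perfect square, so x^2 - 373 is irreducible over Q and [Q(√373) : Q] = 2. Hence [K : Q] = 2.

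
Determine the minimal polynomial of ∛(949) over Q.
m_α(x) = x^3 - 949

α satisfies α^3 = 949, so x^3 - 949 annihilates α. By the rational root test, a rational root p/q (in lowest terms) of x^3 - 949 would satisfy p^3 = 949 q^3, forcing q = 1 and p^3 = 949; but 949 is not a perfect cube, contradiction. A monic cubic over Q with no rational root is irreducible (any nontrivial factorization would include a linear factor). Hence x^3 - 949 is the minimal polynomial of α, and in particular [Q(α):Q] = 3.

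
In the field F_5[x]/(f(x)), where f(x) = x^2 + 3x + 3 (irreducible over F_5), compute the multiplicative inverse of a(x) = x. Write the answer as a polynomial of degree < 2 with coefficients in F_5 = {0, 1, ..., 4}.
a(x)^(-1) ≡ 3x + 4 (mod f(x))

Since f is irreducible over F_5, F_5[x]/(f) is a field and a(x) ≠ 0 has an inverse. Apply the extended Euclidean algorithm to f(x) and a(x) in F_5[x]: f(x) = (x + 3)·a(x) + (3). The last nonzero remainder is the constant 3 = gcd(f, a) in F_5. Back-substituting through the division chain expresses 3 = s(x)·a(x) + t(x)·f(x) with s(x) ≡ 4x + 2 (mod f), so (4x + 2)·a(x) ≡ 3 (mod f). Multiplying by 3^(-1) ≡ 2 in F_5 gives a(x)^(-1) ≡ 2·(4x + 2) ≡ 3x + 4 (mod f). Check: (x)·(3x + 4) = 3x^2 + 4x ≡ 1 (mod x^2 + 3x + 3).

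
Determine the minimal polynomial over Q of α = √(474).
m_α(x) = x^2 - 474

α satisfies α^2 - 474 = 0, so x^2 - 474 annihilates α. Since d = 474 is squarefree and ≠ 1, it is not a perfect square in Q, so x^2 - 474 has no rational root and is therefore irreducible over Q (a degree-2 polynomial over a field is irreducible iff it has no root). Hence m_α(x) = x^2 - 474.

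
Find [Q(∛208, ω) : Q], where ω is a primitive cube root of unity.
[Q(∛208, ω) : Q] = 6

[Q(∛208):Q] = 3 (min poly x^3 - 208, irreducible since 208 is not a perfect cube). [Q(ω):Q] = 2 (min poly x^2 + x + 1). Since Q(∛208) ⊂ R and ω ∉ R, we have ω ∉ Q(∛208), so x^2 + x + 1 remains irreducible over Q(∛208) and [Q(∛208, ω) : Q(∛208)] = 2. By the tower law, [Q(∛208, ω) : Q] = 3 · 2 = 6. (In fact Q(∛208, ω) is the splitting field of x^3 - 208 over Q.)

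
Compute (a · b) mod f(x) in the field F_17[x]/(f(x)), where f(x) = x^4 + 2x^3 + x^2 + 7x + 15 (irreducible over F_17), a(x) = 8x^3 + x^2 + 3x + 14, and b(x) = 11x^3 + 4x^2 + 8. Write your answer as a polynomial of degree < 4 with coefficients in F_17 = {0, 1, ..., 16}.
a · b ≡ 14x^3 + 4x^2 + 4x + 15 (mod f(x))

Multiply in F_17[x]: a(x)·b(x) = (8x^3 + x^2 + 3x + 14)·(11x^3 + 4x^2 + 8) = 3x^6 + 9x^5 + 3x^4 + 9x^3 + 13x^2 + 7x + 10. This has degree ≥ 4, so divide by f(x) over F_17: 3x^6 + 9x^5 + 3x^4 + 9x^3 + 13x^2 + 7x + 10 = (3x^2 + 3x + 11)·(x^4 + 2x^3 + x^2 + 7x + 15) + (14x^3 + 4x^2 + 4x + 15). Hence a·b ≡ 14x^3 + 4x^2 + 4x + 15 (mod f). (F_17[x]/(f) is a field with 17^4 = 83521 elements since f is irreducible of degree 4.)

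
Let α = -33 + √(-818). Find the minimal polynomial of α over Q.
m_α(x) = x^2 + 66x + 1907

From α + 33 = √(-818), squaring gives (α + 33)^2 = -818, i.e. α^2 + 66α + 1089 = -818, so α^2 + 66α + 1907 = 0. The discriminant of x^2 + 66x + 1907 is (66)^2 - 4·(1907) = 4356 - 7628 = -3272, and 4·(-818) is not a perfect square in Q since -818 is squarefree and ≠ 1. Hence x^2 + 66x + 1907 is irreducible over Q and is the minimal polynomial of α.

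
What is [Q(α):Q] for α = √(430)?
[Q(α):Q] = 2

[Q(α):Q] equals the degree of the minimal polynomial of α. Here α^2 = 430 and x^2 - 430 is irreducible (d = 430 is squarefree, ≠ 1, hence not a square), so deg(m_α) = 2. Thus [Q(α):Q] = 2.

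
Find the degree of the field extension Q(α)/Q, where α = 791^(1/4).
[Q(α):Q] = 4

α is a root of x^4 - 791. By Eisenstein's criterion at the prime p = 7 (which divides the constant term 791 but p^2 = 49 does not, since 791 is squarefree), x^4 - 791 is irreducible over Q. Hence [Q(α):Q] = 4.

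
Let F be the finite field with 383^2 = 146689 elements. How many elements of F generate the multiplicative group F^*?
There are φ(146688) = 48640 primitive elements

F_q^* is cyclic of order q - 1 = 146688. A cyclic group of order m has exactly φ(m) generators. Here m = 146688 = 2^8 · 3 · 191, so the number of primitive elements is φ(146688) = 48640.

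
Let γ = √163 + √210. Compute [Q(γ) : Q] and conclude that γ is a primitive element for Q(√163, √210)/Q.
[Q(γ) : Q] = 4 (equivalently, Q(γ) = Q(√163, √210))

Obviously Q(γ) ⊆ Q(√163, √210), and [Q(√163, √210):Q] = 4 (since 163, 210 are distinct squarefree integers > 1 with 34230 not a perfect square). To show equality we compute the minimal polynomial of γ. From γ = √163 + √210: γ^2 = 163 + 2√(34230) + 210 = 373 + 2√(34230), so γ^2 - 373 = 2√(34230); squaring, (γ^2 - 373)^2 = 4·34230, i.e. γ^4 - 746γ^2 + 139129 - 136920 = 0, i.e. γ^4 - 746γ^2 + 2209 = 0. So γ is a root of x^4 - 746x^2 + 2209. This polynomial is irreducible over Q: it has no rational root (each ±√163 ± √210 is irrational), and any factorization into two quadratics over Q would force √(34230) ∈ Q (pairing opposite roots) or √163, √210 ∈ Q (other pairings), all impossible. Hence [Q(γ):Q] = 4 = [Q(√163, √210):Q], so Q(γ) = Q(√163, √210).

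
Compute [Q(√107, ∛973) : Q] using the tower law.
[Q(√107, ∛973) : Q] = 6

Let L = Q(√107, ∛973). Since Q(√107) ⊂ L and [Q(√107):Q] = 2, the tower law gives 2 | [L:Q]. Likewise Q(∛973) ⊂ L with [Q(∛973):Q] = 3 (because 973 is not a perfect cube), so 3 | [L:Q]. As gcd(2,3) = 1, [L:Q] is divisible by 6. Conversely L is generated over Q by √107 and ∛973, so [L:Q] ≤ 2·3 = 6. Therefore [Q(√107, ∛973) : Q] = 6.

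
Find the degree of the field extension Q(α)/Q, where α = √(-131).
[Q(α):Q] = 2

[Q(α):Q] equals the degree of the minimal polynomial of α. Here α^2 = -131 and x^2 + 131 is irreducible (d = -131 is squarefree, ≠ 1, hence not a square), so deg(m_α) = 2. Thus [Q(α):Q] = 2.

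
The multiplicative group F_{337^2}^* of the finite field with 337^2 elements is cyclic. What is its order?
|F_{337^2}^*| = 113568

F_{337^2} has 337^2 = 113569 elements; its multiplicative group consists of all nonzero elements, so |F_{337^2}^*| = 113569 - 1 = 113568. (It is cyclic since any finite subgroup of the multiplicative group of a field is cyclic.)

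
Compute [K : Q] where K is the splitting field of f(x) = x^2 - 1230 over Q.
[K : Q] = 2

f(x) = x^2 - 1230 factors as (x - √1230)(x + √1230). The splitting field is K = Q(√1230). Since 1230 is squarefree and > 1, it is not a perfect square, so x^2 - 1230 is irreducible over Q and [Q(√1230) : Q] = 2. Hence [K : Q] = 2.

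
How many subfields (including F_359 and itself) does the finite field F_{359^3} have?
F_{359^3} has 2 subfields

The subfields of F_{p^n} are exactly the fields F_{p^d} for d | n (each is the fixed field of the unique index-d subgroup of Gal(F_{p^n}/F_p) ≅ Z/nZ). The divisors of n = 3 are {1, 3}, giving 2 subfields: F_{359^1}, F_{359^3}.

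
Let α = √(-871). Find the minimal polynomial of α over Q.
m_α(x) = x^2 + 871

α satisfies α^2 + 871 = 0, so x^2 + 871 annihilates α. Since d = -871 is squarefree and ≠ 1, it is not a perfect square in Q, so x^2 + 871 has no rational root and is therefore irreducible over Q (a degree-2 polynomial over a field is irreducible iff it has no root). Hence m_α(x) = x^2 + 871.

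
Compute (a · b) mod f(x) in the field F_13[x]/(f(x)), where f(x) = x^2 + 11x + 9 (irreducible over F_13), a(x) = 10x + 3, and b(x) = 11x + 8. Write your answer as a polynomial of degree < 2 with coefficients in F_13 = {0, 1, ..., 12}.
a · b ≡ 8x + 9 (mod f(x))

Multiply in F_13[x]: a(x)·b(x) = (10x + 3)·(11x + 8) = 6x^2 + 9x + 11. This has degree ≥ 2, so divide by f(x) over F_13: 6x^2 + 9x + 11 = (6)·(x^2 + 11x + 9) + (8x + 9). Hence a·b ≡ 8x + 9 (mod f). (F_13[x]/(f) is a field with 13^2 = 169 elements since f is irreducible of degree 2.)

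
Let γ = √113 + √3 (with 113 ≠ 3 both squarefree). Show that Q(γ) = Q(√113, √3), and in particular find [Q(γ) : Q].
[Q(γ) : Q] = 4 (equivalently, Q(γ) = Q(√113, √3))

Obviously Q(γ) ⊆ Q(√113, √3), and [Q(√113, √3):Q] = 4 (since 113, 3 are distinct squarefree integers > 1 with 339 not a perfect square). To show equality we compute the minimal polynomial of γ. From γ = √113 + √3: γ^2 = 113 + 2√(339) + 3 = 116 + 2√(339), so γ^2 - 116 = 2√(339); squaring, (γ^2 - 116)^2 = 4·339, i.e. γ^4 - 232γ^2 + 13456 - 1356 = 0, i.e. γ^4 - 232γ^2 + 12100 = 0. So γ is a root of x^4 - 232x^2 + 12100. This polynomial is irreducible over Q: it has no rational root (each ±√113 ± √3 is irrational), and any factorization into two quadratics over Q would force √(339) ∈ Q (pairing opposite roots) or √113, √3 ∈ Q (other pairings), all impossible. Hence [Q(γ):Q] = 4 = [Q(√113, √3):Q], so Q(γ) = Q(√113, √3).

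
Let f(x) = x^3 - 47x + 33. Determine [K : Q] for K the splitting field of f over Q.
[K : Q] = 6

By the rational root test, any rational root of the monic integer polynomial f(x) = x^3 - 47x + 33 must be an integer dividing the constant term 33, i.e. one of ±{1, 3, 11, 33}. Evaluating: f(1) = -13, f(-1) = 79, f(3) = -81, f(-3) = 147, f(11) = 847, f(-11) = -781, f(33) = 34419, f(-33) = -34353; none is 0, so f has no rational root and is therefore irreducible over Q (a cubic with no linear factor over a field is irreducible). For an irreducible cubic, the Galois group is A_3 or S_3 according as the discriminant disc(f) = -4a^3 - 27b^2 = -4·(-47)^3 - 27·(33)^2 = 385889 is or is not a square in Q. Here disc(f) = 385889 is not a perfect square in Q, so the Galois group of f over Q is not contained in A_3 and must be all of S_3. The splitting field has degree |S_3| = 6 over Q, so [K : Q] = 6.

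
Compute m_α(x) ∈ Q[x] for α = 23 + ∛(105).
m_α(x) = x^3 - 69x^2 + 1587x - 12272

Set β = α - 23 = ∛(105), so β^3 = 105. Then (α - 23)^3 - 105 = 0, i.e. α is a root of g(x) = (x - 23)^3 - 105 = x^3 - 69x^2 + 1587x - 12272. Since g(x) = h(x - 23) where h(x) = x^3 - 105, and h is irreducible over Q (because 105 is not a perfect cube, so h has no rational root, and a monic cubic with no rational root is irreducible), g is also irreducible (irreducibility is preserved under the substitution x → x - 23). Hence m_α(x) = x^3 - 69x^2 + 1587x - 12272.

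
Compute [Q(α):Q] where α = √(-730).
[Q(α):Q] = 2

[Q(α):Q] equals the degree of the minimal polynomial of α. Here α^2 = -730 and x^2 + 730 is irreducible (d = -730 is squarefree, ≠ 1, hence not a square), so deg(m_α) = 2. Thus [Q(α):Q] = 2.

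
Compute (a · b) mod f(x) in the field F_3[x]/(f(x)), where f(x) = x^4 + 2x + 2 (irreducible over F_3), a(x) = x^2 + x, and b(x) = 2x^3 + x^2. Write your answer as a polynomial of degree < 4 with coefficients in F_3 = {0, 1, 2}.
a · b ≡ x^3 + 2x^2 + 2x (mod f(x))

Multiply in F_3[x]: a(x)·b(x) = (x^2 + x)·(2x^3 + x^2) = 2x^5 + x^3. This has degree ≥ 4, so divide by f(x) over F_3: 2x^5 + x^3 = (2x)·(x^4 + 2x + 2) + (x^3 + 2x^2 + 2x). Hence a·b ≡ x^3 + 2x^2 + 2x (mod f). (F_3[x]/(f) is a field with 3^4 = 81 elements since f is irreducible of degree 4.)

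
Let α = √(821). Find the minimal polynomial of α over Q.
m_α(x) = x^2 - 821

α satisfies α^2 - 821 = 0, so x^2 - 821 annihilates α. Since d = 821 is squarefree and ≠ 1, it is not a perfect square in Q, so x^2 - 821 has no rational root and is therefore irreducible over Q (a degree-2 polynomial over a field is irreducible iff it has no root). Hence m_α(x) = x^2 - 821.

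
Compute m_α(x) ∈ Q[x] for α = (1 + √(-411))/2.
m_α(x) = x^2 - x + 103

From 2α - 1 = √(-411), squaring gives (2α - 1)^2 = -411, i.e. 4α^2 - 4α + 1 = -411, so α^2 - α + (1 + 411)/4 = 0. Since -411 ≡ 1 (mod 4), (1 + 411)/4 = 103 ∈ Z. The polynomial x^2 - x + 103 has discriminant 1 - 4·(103) = -411, which is not a perfect square in Q (d = -411 is squarefree and ≠ 1), so x^2 - x + 103 is irreducible over Q. It is the minimal polynomial of α.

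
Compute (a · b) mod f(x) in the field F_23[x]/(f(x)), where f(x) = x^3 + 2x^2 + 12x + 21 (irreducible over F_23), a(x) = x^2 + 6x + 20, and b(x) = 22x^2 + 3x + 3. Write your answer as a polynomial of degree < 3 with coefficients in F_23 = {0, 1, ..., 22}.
a · b ≡ 15x^2 + 19x + 12 (mod f(x))

Multiply in F_23[x]: a(x)·b(x) = (x^2 + 6x + 20)·(22x^2 + 3x + 3) = 22x^4 + 20x^3 + x^2 + 9x + 14. This has degree ≥ 3, so divide by f(x) over F_23: 22x^4 + 20x^3 + x^2 + 9x + 14 = (22x + 22)·(x^3 + 2x^2 + 12x + 21) + (15x^2 + 19x + 12). Hence a·b ≡ 15x^2 + 19x + 12 (mod f). (F_23[x]/(f) is a field with 23^3 = 12167 elements since f is irreducible of degree 3.)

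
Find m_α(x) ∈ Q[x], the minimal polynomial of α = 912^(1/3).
m_α(x) = x^3 - 912

α satisfies α^3 = 912, so x^3 - 912 annihilates α. By the rational root test, a rational root p/q (in lowest terms) of x^3 - 912 would satisfy p^3 = 912 q^3, forcing q = 1 and p^3 = 912; but 912 is not a perfect cube, contradiction. A monic cubic over Q with no rational root is irreducible (any nontrivial factorization would include a linear factor). Hence x^3 - 912 is the minimal polynomial of α, and in particular [Q(α):Q] = 3.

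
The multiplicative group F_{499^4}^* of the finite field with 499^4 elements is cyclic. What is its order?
|F_{499^4}^*| = 62001498000

F_{499^4} has 499^4 = 62001498001 elements; its multiplicative group consists of all nonzero elements, so |F_{499^4}^*| = 62001498001 - 1 = 62001498000. (It is cyclic since any finite subgroup of the multiplicative group of a field is cyclic.)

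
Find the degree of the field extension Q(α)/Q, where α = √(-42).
[Q(α):Q] = 2

[Q(α):Q] equals the degree of the minimal polynomial of α. Here α^2 = -42 and x^2 + 42 is irreducible (d = -42 is squarefree, ≠ 1, hence not a square), so deg(m_α) = 2. Thus [Q(α):Q] = 2.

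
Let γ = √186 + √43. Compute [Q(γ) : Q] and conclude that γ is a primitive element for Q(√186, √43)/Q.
[Q(γ) : Q] = 4 (equivalently, Q(γ) = Q(√186, √43))

Obviously Q(γ) ⊆ Q(√186, √43), and [Q(√186, √43):Q] = 4 (since 186, 43 are distinct squarefree integers > 1 with 7998 not a perfect square). To show equality we compute the minimal polynomial of γ. From γ = √186 + √43: γ^2 = 186 + 2√(7998) + 43 = 229 + 2√(7998), so γ^2 - 229 = 2√(7998); squaring, (γ^2 - 229)^2 = 4·7998, i.e. γ^4 - 458γ^2 + 52441 - 31992 = 0, i.e. γ^4 - 458γ^2 + 20449 = 0. So γ is a root of x^4 - 458x^2 + 20449. This polynomial is irreducible over Q: it has no rational root (each ±√186 ± √43 is irrational), and any factorization into two quadratics over Q would force √(7998) ∈ Q (pairing opposite roots) or √186, √43 ∈ Q (other pairings), all impossible. Hence [Q(γ):Q] = 4 = [Q(√186, √43):Q], so Q(γ) = Q(√186, √43).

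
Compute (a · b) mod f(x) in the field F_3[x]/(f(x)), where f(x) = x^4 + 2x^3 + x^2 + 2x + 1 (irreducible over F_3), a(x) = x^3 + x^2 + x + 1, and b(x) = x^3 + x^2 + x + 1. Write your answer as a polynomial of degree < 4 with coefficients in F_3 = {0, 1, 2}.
a · b ≡ x^3 + x + 2 (mod f(x))

Multiply in F_3[x]: a(x)·b(x) = (x^3 + x^2 + x + 1)·(x^3 + x^2 + x + 1) = x^6 + 2x^5 + x^3 + 2x + 1. This has degree ≥ 4, so divide by f(x) over F_3: x^6 + 2x^5 + x^3 + 2x + 1 = (x^2 + 2)·(x^4 + 2x^3 + x^2 + 2x + 1) + (x^3 + x + 2). Hence a·b ≡ x^3 + x + 2 (mod f). (F_3[x]/(f) is a field with 3^4 = 81 elements since f is irreducible of degree 4.)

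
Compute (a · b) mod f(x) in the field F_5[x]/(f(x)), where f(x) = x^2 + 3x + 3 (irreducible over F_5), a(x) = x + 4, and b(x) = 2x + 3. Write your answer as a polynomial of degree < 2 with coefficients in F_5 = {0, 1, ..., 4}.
a · b ≡ 1 (mod f(x))

Multiply in F_5[x]: a(x)·b(x) = (x + 4)·(2x + 3) = 2x^2 + x + 2. This has degree ≥ 2, so divide by f(x) over F_5: 2x^2 + x + 2 = (2)·(x^2 + 3x + 3) + (1). Hence a·b ≡ 1 (mod f). (F_5[x]/(f) is a field with 5^2 = 25 elements since f is irreducible of degree 2.)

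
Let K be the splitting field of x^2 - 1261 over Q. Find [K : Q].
[K : Q] = 2

f(x) = x^2 - 1261 factors as (x - √1261)(x + √1261). The splitting field is K = Q(√1261). Since 1261 is squarefree and > 1, it is not a perfect square, so x^2 - 1261 is irreducible over Q and [Q(√1261) : Q] = 2. Hence [K : Q] = 2.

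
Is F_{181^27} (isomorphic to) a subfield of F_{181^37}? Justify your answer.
No: F_{181^27} is not a subfield of F_{181^37}

F_{p^m} embeds in F_{p^n} iff m | n. Here 27 ∤ 37 (since 37 = 1·27 + 10 with remainder 10 ≠ 0), so F_{181^27} is not a subfield of F_{181^37}. Equivalently: if it were, the tower law would give 27 = [F_{181^27}:F_181] dividing [F_{181^37}:F_181] = 37, contradiction.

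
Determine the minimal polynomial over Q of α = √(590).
m_α(x) = x^2 - 590

α satisfies α^2 - 590 = 0, so x^2 - 590 annihilates α. Since d = 590 is squarefree and ≠ 1, it is not a perfect square in Q, so x^2 - 590 has no rational root and is therefore irreducible over Q (a degree-2 polynomial over a field is irreducible iff it has no root). Hence m_α(x) = x^2 - 590.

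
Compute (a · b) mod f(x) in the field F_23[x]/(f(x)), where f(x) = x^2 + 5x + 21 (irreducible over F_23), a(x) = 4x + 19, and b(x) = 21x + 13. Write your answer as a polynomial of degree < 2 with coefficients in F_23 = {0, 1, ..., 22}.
a · b ≡ 8x + 1 (mod f(x))

Multiply in F_23[x]: a(x)·b(x) = (4x + 19)·(21x + 13) = 15x^2 + 14x + 17. This has degree ≥ 2, so divide by f(x) over F_23: 15x^2 + 14x + 17 = (15)·(x^2 + 5x + 21) + (8x + 1). Hence a·b ≡ 8x + 1 (mod f). (F_23[x]/(f) is a field with 23^2 = 529 elements since f is irreducible of degree 2.)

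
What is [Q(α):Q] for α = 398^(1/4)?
[Q(α):Q] = 4

α is a root of x^4 - 398. By Eisenstein's criterion at the prime p = 2 (which divides the constant term 398 but p^2 = 4 does not, since 398 is squarefree), x^4 - 398 is irreducible over Q. Hence [Q(α):Q] = 4.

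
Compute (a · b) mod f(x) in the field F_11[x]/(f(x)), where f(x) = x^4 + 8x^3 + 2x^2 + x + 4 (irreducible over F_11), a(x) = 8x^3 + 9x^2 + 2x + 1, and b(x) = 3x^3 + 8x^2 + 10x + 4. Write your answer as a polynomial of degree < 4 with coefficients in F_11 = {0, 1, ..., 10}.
a · b ≡ 4x^3 + 4x^2 + 10x + 6 (mod f(x))

Multiply in F_11[x]: a(x)·b(x) = (8x^3 + 9x^2 + 2x + 1)·(3x^3 + 8x^2 + 10x + 4) = 2x^6 + 3x^5 + 4x^4 + 9x^3 + 9x^2 + 7x + 4. This has degree ≥ 4, so divide by f(x) over F_11: 2x^6 + 3x^5 + 4x^4 + 9x^3 + 9x^2 + 7x + 4 = (2x^2 + 9x + 5)·(x^4 + 8x^3 + 2x^2 + x + 4) + (4x^3 + 4x^2 + 10x + 6). Hence a·b ≡ 4x^3 + 4x^2 + 10x + 6 (mod f). (F_11[x]/(f) is a field with 11^4 = 14641 elements since f is irreducible of degree 4.)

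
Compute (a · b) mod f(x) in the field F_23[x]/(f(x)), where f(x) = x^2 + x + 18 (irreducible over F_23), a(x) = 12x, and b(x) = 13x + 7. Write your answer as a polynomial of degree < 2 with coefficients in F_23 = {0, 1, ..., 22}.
a · b ≡ 20x + 21 (mod f(x))

Multiply in F_23[x]: a(x)·b(x) = (12x)·(13x + 7) = 18x^2 + 15x. This has degree ≥ 2, so divide by f(x) over F_23: 18x^2 + 15x = (18)·(x^2 + x + 18) + (20x + 21). Hence a·b ≡ 20x + 21 (mod f). (F_23[x]/(f) is a field with 23^2 = 529 elements since f is irreducible of degree 2.)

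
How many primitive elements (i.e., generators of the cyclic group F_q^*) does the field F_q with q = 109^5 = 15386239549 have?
There are φ(15386239548) = 4937112000 primitive elements

F_q^* is cyclic of order q - 1 = 15386239548. A cyclic group of order m has exactly φ(m) generators. Here m = 15386239548 = 2^2 · 3^3 · 31 · 191 · 24061, so the number of primitive elements is φ(15386239548) = 4937112000.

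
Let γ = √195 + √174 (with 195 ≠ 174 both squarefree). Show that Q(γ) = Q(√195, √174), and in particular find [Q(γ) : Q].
[Q(γ) : Q] = 4 (equivalently, Q(γ) = Q(√195, √174))

Obviously Q(γ) ⊆ Q(√195, √174), and [Q(√195, √174):Q] = 4 (since 195, 174 are distinct squarefree integers > 1 with 33930 not a perfect square). To show equality we compute the minimal polynomial of γ. From γ = √195 + √174: γ^2 = 195 + 2√(33930) + 174 = 369 + 2√(33930), so γ^2 - 369 = 2√(33930); squaring, (γ^2 - 369)^2 = 4·33930, i.e. γ^4 - 738γ^2 + 136161 - 135720 = 0, i.e. γ^4 - 738γ^2 + 441 = 0. So γ is a root of x^4 - 738x^2 + 441. This polynomial is irreducible over Q: it has no rational root (each ±√195 ± √174 is irrational), and any factorization into two quadratics over Q would force √(33930) ∈ Q (pairing opposite roots) or √195, √174 ∈ Q (other pairings), all impossible. Hence [Q(γ):Q] = 4 = [Q(√195, √174):Q], so Q(γ) = Q(√195, √174).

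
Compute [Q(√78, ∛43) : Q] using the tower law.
[Q(√78, ∛43) : Q] = 6

Let L = Q(√78, ∛43). Since Q(√78) ⊂ L and [Q(√78):Q] = 2, the tower law gives 2 | [L:Q]. Likewise Q(∛43) ⊂ L with [Q(∛43):Q] = 3 (because 43 is not a perfect cube), so 3 | [L:Q]. As gcd(2,3) = 1, [L:Q] is divisible by 6. Conversely L is generated over Q by √78 and ∛43, so [L:Q] ≤ 2·3 = 6. Therefore [Q(√78, ∛43) : Q] = 6.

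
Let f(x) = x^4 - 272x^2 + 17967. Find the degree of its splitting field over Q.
[K : Q] = 4

Solving the quadratic in x^2: x^2 = (272 ± √(272^2 - 4·17967))/2 = (272 ± √2116)/2 = (272 ± 46)/2, giving x^2 = 159 or x^2 = 113. So f(x) = (x^2 - 159)(x^2 - 113) and the roots of f are ±√159, ±√113. Hence the splitting field is K = Q(√159, √113). Since 159 and 113 are distinct squarefree integers > 1, their product 17967 is not a perfect square, so √113 ∉ Q(√159). By the tower law [K:Q] = [Q(√159,√113):Q(√159)] · [Q(√159):Q] = 2 · 2 = 4.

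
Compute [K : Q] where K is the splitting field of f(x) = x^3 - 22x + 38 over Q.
[K : Q] = 6

By the rational root test, any rational root of the monic integer polynomial f(x) = x^3 - 22x + 38 must be an integer dividing the constant term 38, i.e. one of ±{1, 2, 19, 38}. Evaluating: f(1) = 17, f(-1) = 59, f(2) = 2, f(-2) = 74, f(19) = 6479, f(-19) = -6403, f(38) = 54074, f(-38) = -53998; none is 0, so f has no rational root and is therefore irreducible over Q (a cubic with no linear factor over a field is irreducible). For an irreducible cubic, the Galois group is A_3 or S_3 according as the discriminant disc(f) = -4a^3 - 27b^2 = -4·(-22)^3 - 27·(38)^2 = 3604 is or is not a square in Q. Here disc(f) = 3604 is not a perfect square in Q, so the Galois group of f over Q is not contained in A_3 and must be all of S_3. The splitting field has degree |S_3| = 6 over Q, so [K : Q] = 6.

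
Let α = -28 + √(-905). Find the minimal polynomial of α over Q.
m_α(x) = x^2 + 56x + 1689

From α + 28 = √(-905), squaring gives (α + 28)^2 = -905, i.e. α^2 + 56α + 784 = -905, so α^2 + 56α + 1689 = 0. The discriminant of x^2 + 56x + 1689 is (56)^2 - 4·(1689) = 3136 - 6756 = -3620, and 4·(-905) is not a perfect square in Q since -905 is squarefree and ≠ 1. Hence x^2 + 56x + 1689 is irreducible over Q and is the minimal polynomial of α.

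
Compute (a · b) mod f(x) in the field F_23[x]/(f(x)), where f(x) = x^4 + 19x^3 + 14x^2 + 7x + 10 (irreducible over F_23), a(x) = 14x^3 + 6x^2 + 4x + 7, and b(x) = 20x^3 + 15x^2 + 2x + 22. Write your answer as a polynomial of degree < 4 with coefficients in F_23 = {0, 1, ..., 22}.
a · b ≡ 4x^3 + 17x^2 + 13x + 5 (mod f(x))

Multiply in F_23[x]: a(x)·b(x) = (14x^3 + 6x^2 + 4x + 7)·(20x^3 + 15x^2 + 2x + 22) = 4x^6 + 8x^5 + 14x^4 + 14x^3 + 15x^2 + 10x + 16. This has degree ≥ 4, so divide by f(x) over F_23: 4x^6 + 8x^5 + 14x^4 + 14x^3 + 15x^2 + 10x + 16 = (4x^2 + x + 8)·(x^4 + 19x^3 + 14x^2 + 7x + 10) + (4x^3 + 17x^2 + 13x + 5). Hence a·b ≡ 4x^3 + 17x^2 + 13x + 5 (mod f). (F_23[x]/(f) is a field with 23^4 = 279841 elements since f is irreducible of degree 4.)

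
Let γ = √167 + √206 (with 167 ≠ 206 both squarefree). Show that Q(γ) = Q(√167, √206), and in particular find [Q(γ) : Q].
[Q(γ) : Q] = 4 (equivalently, Q(γ) = Q(√167, √206))

Obviously Q(γ) ⊆ Q(√167, √206), and [Q(√167, √206):Q] = 4 (since 167, 206 are distinct squarefree integers > 1 with 34402 not a perfect square). To show equality we compute the minimal polynomial of γ. From γ = √167 + √206: γ^2 = 167 + 2√(34402) + 206 = 373 + 2√(34402), so γ^2 - 373 = 2√(34402); squaring, (γ^2 - 373)^2 = 4·34402, i.e. γ^4 - 746γ^2 + 139129 - 137608 = 0, i.e. γ^4 - 746γ^2 + 1521 = 0. So γ is a root of x^4 - 746x^2 + 1521. This polynomial is irreducible over Q: it has no rational root (each ±√167 ± √206 is irrational), and any factorization into two quadratics over Q would force √(34402) ∈ Q (pairing opposite roots) or √167, √206 ∈ Q (other pairings), all impossible. Hence [Q(γ):Q] = 4 = [Q(√167, √206):Q], so Q(γ) = Q(√167, √206).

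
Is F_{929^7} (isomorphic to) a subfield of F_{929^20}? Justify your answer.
No: F_{929^7} is not a subfield of F_{929^20}

F_{p^m} embeds in F_{p^n} iff m | n. Here 7 ∤ 20 (since 20 = 2·7 + 6 with remainder 6 ≠ 0), so F_{929^7} is not a subfield of F_{929^20}. Equivalently: if it were, the tower law would give 7 = [F_{929^7}:F_929] dividing [F_{929^20}:F_929] = 20, contradiction.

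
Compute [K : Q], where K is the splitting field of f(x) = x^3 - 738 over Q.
[K : Q] = 6

The roots of x^3 - 738 are ∛738, ω∛738, ω^2∛738 where ω = e^(2πi/3) is a primitive cube root of unity, so K = Q(∛738, ω). Now [Q(∛738):Q] = 3 (since 738 is not a perfect cube, x^3 - 738 is irreducible) and [Q(ω):Q] = 2. Both 2 and 3 divide [K:Q], and [K:Q] ≤ 3·2 = 6, so [K:Q] = 6. (Equivalently: Q(∛738) ⊂ R but ω ∉ R, so [K : Q(∛738)] = 2.)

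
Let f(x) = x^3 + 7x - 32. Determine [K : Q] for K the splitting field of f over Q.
[K : Q] = 6

By the rational root test, any rational root of the monic integer polynomial f(x) = x^3 + 7x - 32 must be an integer dividing the constant term -32, i.e. one of ±{1, 2, 4, 8, 16, 32}. Evaluating: f(1) = -24, f(-1) = -40, f(2) = -10, f(-2) = -54, f(4) = 60, f(-4) = -124, f(8) = 536, f(-8) = -600, f(16) = 4176, f(-16) = -4240, f(32) = 32960, f(-32) = -33024; none is 0, so f has no rational root and is therefore irreducible over Q (a cubic with no linear factor over a field is irreducible). For an irreducible cubic, the Galois group is A_3 or S_3 according as the discriminant disc(f) = -4a^3 - 27b^2 = -4·(7)^3 - 27·(-32)^2 = -29020 is or is not a square in Q. Here disc(f) = -29020 is not a perfect square in Q, so the Galois group of f over Q is not contained in A_3 and must be all of S_3. The splitting field has degree |S_3| = 6 over Q, so [K : Q] = 6.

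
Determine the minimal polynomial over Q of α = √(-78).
m_α(x) = x^2 + 78

α satisfies α^2 + 78 = 0, so x^2 + 78 annihilates α. Since d = -78 is squarefree and ≠ 1, it is not a perfect square in Q, so x^2 + 78 has no rational root and is therefore irreducible over Q (a degree-2 polynomial over a field is irreducible iff it has no root). Hence m_α(x) = x^2 + 78.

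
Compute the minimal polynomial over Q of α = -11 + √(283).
m_α(x) = x^2 + 22x - 162

From α + 11 = √(283), squaring gives (α + 11)^2 = 283, i.e. α^2 + 22α + 121 = 283, so α^2 + 22α - 162 = 0. The discriminant of x^2 + 22x - 162 is (22)^2 - 4·(-162) = 484 + 648 = 1132, and 4·(283) is not a perfect square in Q since 283 is squarefree and ≠ 1. Hence x^2 + 22x - 162 is irreducible over Q and is the minimal polynomial of α.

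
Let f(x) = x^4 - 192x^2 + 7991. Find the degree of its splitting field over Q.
[K : Q] = 4

Solving the quadratic in x^2: x^2 = (192 ± √(192^2 - 4·7991))/2 = (192 ± √4900)/2 = (192 ± 70)/2, giving x^2 = 131 or x^2 = 61. So f(x) = (x^2 - 131)(x^2 - 61) and the roots of f are ±√131, ±√61. Hence the splitting field is K = Q(√131, √61). Since 131 and 61 are distinct squarefree integers > 1, their product 7991 is not a perfect square, so √61 ∉ Q(√131). By the tower law [K:Q] = [Q(√131,√61):Q(√131)] · [Q(√131):Q] = 2 · 2 = 4.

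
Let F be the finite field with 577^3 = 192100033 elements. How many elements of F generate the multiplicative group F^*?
There are φ(192100032) = 60652800 primitive elements

F_q^* is cyclic of order q - 1 = 192100032. A cyclic group of order m has exactly φ(m) generators. Here m = 192100032 = 2^6 · 3^3 · 19 · 5851, so the number of primitive elements is φ(192100032) = 60652800.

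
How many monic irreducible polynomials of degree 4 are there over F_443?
There are 9628368438 monic irreducible polynomials of degree 4 over F_443

Each element of F_{443^4} that lies in no proper subfield is a root of exactly one monic irreducible of degree 4 over F_443, and each such polynomial has 4 distinct roots in F_{443^4}. By Möbius inversion the count is N_443(4) = (1/4) Σ_{d|4} μ(4/d) · 443^d = (1/4)(μ(4)·443^1 + μ(2)·443^2 + μ(1)·443^4) = 38513473752/4 = 9628368438.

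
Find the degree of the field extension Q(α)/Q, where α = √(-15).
[Q(α):Q] = 2

[Q(α):Q] equals the degree of the minimal polynomial of α. Here α^2 = -15 and x^2 + 15 is irreducible (d = -15 is squarefree, ≠ 1, hence not a square), so deg(m_α) = 2. Thus [Q(α):Q] = 2.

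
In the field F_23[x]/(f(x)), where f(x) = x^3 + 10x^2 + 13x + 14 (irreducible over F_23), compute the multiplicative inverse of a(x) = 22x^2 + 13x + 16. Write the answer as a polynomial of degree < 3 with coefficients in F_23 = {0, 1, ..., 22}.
a(x)^(-1) ≡ 6x^2 + 13 (mod f(x))

Since f is irreducible over F_23, F_23[x]/(f) is a field and a(x) ≠ 0 has an inverse. Apply the extended Euclidean algorithm to f(x) and a(x) in F_23[x]: f(x) = (22x)·a(x) + (6x + 14);  a(x) = (19x)·(6x + 14) + (16). The last nonzero remainder is the constant 16 = gcd(f, a) in F_23. Back-substituting through the division chain expresses 16 = s(x)·a(x) + t(x)·f(x) with s(x) ≡ 4x^2 + 1 (mod f), so (4x^2 + 1)·a(x) ≡ 16 (mod f). Multiplying by 16^(-1) ≡ 13 in F_23 gives a(x)^(-1) ≡ 13·(4x^2 + 1) ≡ 6x^2 + 13 (mod f). Check: (22x^2 + 13x + 16)·(6x^2 + 13) = 17x^4 + 9x^3 + 14x^2 + 8x + 1 ≡ 1 (mod x^3 + 10x^2 + 13x + 14).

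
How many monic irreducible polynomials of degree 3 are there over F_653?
There are 92814808 monic irreducible polynomials of degree 3 over F_653

Each element of F_{653^3} that lies in no proper subfield is a root of exactly one monic irreducible of degree 3 over F_653, and each such polynomial has 3 distinct roots in F_{653^3}. By Möbius inversion the count is N_653(3) = (1/3) Σ_{d|3} μ(3/d) · 653^d = (1/3)(μ(3)·653^1 + μ(1)·653^3) = 278444424/3 = 92814808.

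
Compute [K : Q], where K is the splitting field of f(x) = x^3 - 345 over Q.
[K : Q] = 6

The roots of x^3 - 345 are ∛345, ω∛345, ω^2∛345 where ω = e^(2πi/3) is a primitive cube root of unity, so K = Q(∛345, ω). Now [Q(∛345):Q] = 3 (since 345 is not a perfect cube, x^3 - 345 is irreducible) and [Q(ω):Q] = 2. Both 2 and 3 divide [K:Q], and [K:Q] ≤ 3·2 = 6, so [K:Q] = 6. (Equivalently: Q(∛345) ⊂ R but ω ∉ R, so [K : Q(∛345)] = 2.)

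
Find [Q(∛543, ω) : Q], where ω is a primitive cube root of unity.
[Q(∛543, ω) : Q] = 6

[Q(∛543):Q] = 3 (min poly x^3 - 543, irreducible since 543 is not a perfect cube). [Q(ω):Q] = 2 (min poly x^2 + x + 1). Since Q(∛543) ⊂ R and ω ∉ R, we have ω ∉ Q(∛543), so x^2 + x + 1 remains irreducible over Q(∛543) and [Q(∛543, ω) : Q(∛543)] = 2. By the tower law, [Q(∛543, ω) : Q] = 3 · 2 = 6. (In fact Q(∛543, ω) is the splitting field of x^3 - 543 over Q.)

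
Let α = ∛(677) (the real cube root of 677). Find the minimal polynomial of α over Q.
m_α(x) = x^3 - 677

α satisfies α^3 = 677, so x^3 - 677 annihilates α. By the rational root test, a rational root p/q (in lowest terms) of x^3 - 677 would satisfy p^3 = 677 q^3, forcing q = 1 and p^3 = 677; but 677 is not a perfect cube, contradiction. A monic cubic over Q with no rational root is irreducible (any nontrivial factorization would include a linear factor). Hence x^3 - 677 is the minimal polynomial of α, and in particular [Q(α):Q] = 3.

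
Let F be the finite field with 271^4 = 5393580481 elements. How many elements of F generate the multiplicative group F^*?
There are φ(5393580480) = 1353646080 primitive elements

F_q^* is cyclic of order q - 1 = 5393580480. A cyclic group of order m has exactly φ(m) generators. Here m = 5393580480 = 2^6 · 3^3 · 5 · 17 · 36721, so the number of primitive elements is φ(5393580480) = 1353646080.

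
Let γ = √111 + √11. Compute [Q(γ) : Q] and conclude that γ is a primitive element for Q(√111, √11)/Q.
[Q(γ) : Q] = 4 (equivalently, Q(γ) = Q(√111, √11))

Obviously Q(γ) ⊆ Q(√111, √11), and [Q(√111, √11):Q] = 4 (since 111, 11 are distinct squarefree integers > 1 with 1221 not a perfect square). To show equality we compute the minimal polynomial of γ. From γ = √111 + √11: γ^2 = 111 + 2√(1221) + 11 = 122 + 2√(1221), so γ^2 - 122 = 2√(1221); squaring, (γ^2 - 122)^2 = 4·1221, i.e. γ^4 - 244γ^2 + 14884 - 4884 = 0, i.e. γ^4 - 244γ^2 + 10000 = 0. So γ is a root of x^4 - 244x^2 + 10000. This polynomial is irreducible over Q: it has no rational root (each ±√111 ± √11 is irrational), and any factorization into two quadratics over Q would force √(1221) ∈ Q (pairing opposite roots) or √111, √11 ∈ Q (other pairings), all impossible. Hence [Q(γ):Q] = 4 = [Q(√111, √11):Q], so Q(γ) = Q(√111, √11).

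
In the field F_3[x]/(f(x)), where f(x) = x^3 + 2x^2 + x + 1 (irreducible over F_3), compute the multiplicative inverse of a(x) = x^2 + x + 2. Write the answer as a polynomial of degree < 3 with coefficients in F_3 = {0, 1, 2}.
a(x)^(-1) ≡ x^2 (mod f(x))

Since f is irreducible over F_3, F_3[x]/(f) is a field and a(x) ≠ 0 has an inverse. Apply the extended Euclidean algorithm to f(x) and a(x) in F_3[x]: f(x) = (x + 1)·a(x) + (x + 2);  a(x) = (x + 2)·(x + 2) + (1). The last nonzero remainder is the constant 1 = gcd(f, a) in F_3. Back-substituting through the division chain expresses 1 = s(x)·a(x) + t(x)·f(x) with s(x) ≡ x^2 (mod f), so a(x)^(-1) ≡ s(x) = x^2 (mod f). Check: (x^2 + x + 2)·(x^2) = x^4 + x^3 + 2x^2 ≡ 1 (mod x^3 + 2x^2 + x + 1).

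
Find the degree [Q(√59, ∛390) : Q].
[Q(√59, ∛390) : Q] = 6

Let L = Q(√59, ∛390). Since Q(√59) ⊂ L and [Q(√59):Q] = 2, the tower law gives 2 | [L:Q]. Likewise Q(∛390) ⊂ L with [Q(∛390):Q] = 3 (because 390 is not a perfect cube), so 3 | [L:Q]. As gcd(2,3) = 1, [L:Q] is divisible by 6. Conversely L is generated over Q by √59 and ∛390, so [L:Q] ≤ 2·3 = 6. Therefore [Q(√59, ∛390) : Q] = 6.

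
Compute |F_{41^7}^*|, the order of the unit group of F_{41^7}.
|F_{41^7}^*| = 194754273880

F_{41^7} has 41^7 = 194754273881 elements; its multiplicative group consists of all nonzero elements, so |F_{41^7}^*| = 194754273881 - 1 = 194754273880. (It is cyclic since any finite subgroup of the multiplicative group of a field is cyclic.)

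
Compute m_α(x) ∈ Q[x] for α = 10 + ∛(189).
m_α(x) = x^3 - 30x^2 + 300x - 1189

Set β = α - 10 = ∛(189), so β^3 = 189. Then (α - 10)^3 - 189 = 0, i.e. α is a root of g(x) = (x - 10)^3 - 189 = x^3 - 30x^2 + 300x - 1189. Since g(x) = h(x - 10) where h(x) = x^3 - 189, and h is irreducible over Q (because 189 is not a perfect cube, so h has no rational root, and a monic cubic with no rational root is irreducible), g is also irreducible (irreducibility is preserved under the substitution x → x - 10). Hence m_α(x) = x^3 - 30x^2 + 300x - 1189.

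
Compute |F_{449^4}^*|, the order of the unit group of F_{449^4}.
|F_{449^4}^*| = 40642963200

F_{449^4} has 449^4 = 40642963201 elements; its multiplicative group consists of all nonzero elements, so |F_{449^4}^*| = 40642963201 - 1 = 40642963200. (It is cyclic since any finite subgroup of the multiplicative group of a field is cyclic.)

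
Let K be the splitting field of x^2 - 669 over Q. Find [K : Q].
[K : Q] = 2

f(x) = x^2 - 669 factors as (x - √669)(x + √669). The splitting field is K = Q(√669). Since 669 is squarefree and > 1, it is not a perfect square, so x^2 - 669 is irreducible over Q and [Q(√669) : Q] = 2. Hence [K : Q] = 2.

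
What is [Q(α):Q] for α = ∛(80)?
[Q(α):Q] = 3

The minimal polynomial of α is x^3 - 80, irreducible over Q since 80 is not a perfect cube (so x^3 - 80 has no rational root). Hence [Q(α):Q] = deg(m_α) = 3.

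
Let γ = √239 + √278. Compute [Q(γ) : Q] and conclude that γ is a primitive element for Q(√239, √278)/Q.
[Q(γ) : Q] = 4 (equivalently, Q(γ) = Q(√239, √278))

Obviously Q(γ) ⊆ Q(√239, √278), and [Q(√239, √278):Q] = 4 (since 239, 278 are distinct squarefree integers > 1 with 66442 not a perfect square). To show equality we compute the minimal polynomial of γ. From γ = √239 + √278: γ^2 = 239 + 2√(66442) + 278 = 517 + 2√(66442), so γ^2 - 517 = 2√(66442); squaring, (γ^2 - 517)^2 = 4·66442, i.e. γ^4 - 1034γ^2 + 267289 - 265768 = 0, i.e. γ^4 - 1034γ^2 + 1521 = 0. So γ is a root of x^4 - 1034x^2 + 1521. This polynomial is irreducible over Q: it has no rational root (each ±√239 ± √278 is irrational), and any factorization into two quadratics over Q would force √(66442) ∈ Q (pairing opposite roots) or √239, √278 ∈ Q (other pairings), all impossible. Hence [Q(γ):Q] = 4 = [Q(√239, √278):Q], so Q(γ) = Q(√239, √278).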